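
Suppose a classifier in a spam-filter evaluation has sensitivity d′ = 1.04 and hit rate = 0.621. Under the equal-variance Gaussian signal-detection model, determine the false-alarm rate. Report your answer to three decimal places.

false-alarm rate = 0.232

z(hit rate) = z(0.621) = 0.3081
z(FA) = z(H) − d' = 0.3081 − 1.04 = -0.7319
false-alarm rate = Φ(-0.7319) = 0.2321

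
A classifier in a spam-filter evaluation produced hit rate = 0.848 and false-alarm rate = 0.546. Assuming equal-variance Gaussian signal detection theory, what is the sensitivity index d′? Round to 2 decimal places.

d′ = 0.91

z(H) = z(0.848) = 1.028
z(FA) = z(0.546) = 0.116
d' = z(H) − z(FA) = 1.028 − 0.116 = 0.912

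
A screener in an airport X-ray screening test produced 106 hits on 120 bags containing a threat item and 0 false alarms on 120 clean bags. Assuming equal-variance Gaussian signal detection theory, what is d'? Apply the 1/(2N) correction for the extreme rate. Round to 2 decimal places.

d' = 3.83

The false-alarm rate is 0/120 = 0, so apply the 1/(2N) correction: FA → 1/(2·120) = 0.00417.
z(H) = z(0.88333) = 1.192
z(FA) = z(0.00417) = -2.638
d' = 1.192 − (-2.638) = 3.830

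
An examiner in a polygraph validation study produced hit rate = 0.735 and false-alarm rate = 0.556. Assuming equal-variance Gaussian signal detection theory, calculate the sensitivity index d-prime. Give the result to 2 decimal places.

z(H) = 0.6280
z(FA) = 0.1408
d' = z(H) − z(FA) = 0.6280 − 0.1408 = 0.4872

d-prime = 0.49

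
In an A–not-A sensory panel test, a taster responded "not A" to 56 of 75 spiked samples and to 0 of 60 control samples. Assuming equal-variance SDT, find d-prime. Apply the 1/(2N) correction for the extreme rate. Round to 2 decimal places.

The false-alarm rate is 0/60 = 0, so apply the 1/(2N) correction: FA → 1/(2·60) = 0.00833.
z(H) = z(0.74667) = 0.664
z(FA) = z(0.00833) = -2.394
d' = 0.664 − (-2.394) = 3.058

d-prime = 3.06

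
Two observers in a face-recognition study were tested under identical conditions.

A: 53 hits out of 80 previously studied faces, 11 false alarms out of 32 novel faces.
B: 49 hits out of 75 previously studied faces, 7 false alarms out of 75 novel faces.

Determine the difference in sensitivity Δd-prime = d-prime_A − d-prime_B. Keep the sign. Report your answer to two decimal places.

Δd-prime = -0.89

A: z(0.6625) = 0.419, z(0.3438) = -0.402, d' = 0.821
B: z(0.6533) = 0.394, z(0.0933) = -1.321, d' = 1.715
Δd' = d'_A − d'_B = 0.821 − 1.715 = -0.894
B has the higher sensitivity.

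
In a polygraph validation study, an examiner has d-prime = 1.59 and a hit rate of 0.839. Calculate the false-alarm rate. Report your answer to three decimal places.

z(hit rate) = z(0.839) = 0.9904
z(FA) = z(H) − d' = 0.9904 − 1.59 = -0.5996
false-alarm rate = Φ(-0.5996) = 0.2744

false-alarm rate = 0.274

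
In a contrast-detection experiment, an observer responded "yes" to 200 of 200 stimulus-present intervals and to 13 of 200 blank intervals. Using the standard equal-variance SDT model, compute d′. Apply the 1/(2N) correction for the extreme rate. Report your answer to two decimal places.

d′ = 4.32

The hit rate is 200/200 = 1, so apply the 1/(2N) correction: H → 1 − 1/(2·200) = 0.99750.
z(H) = z(0.99750) = 2.807
z(FA) = z(0.06500) = -1.514
d' = 2.807 − (-1.514) = 4.321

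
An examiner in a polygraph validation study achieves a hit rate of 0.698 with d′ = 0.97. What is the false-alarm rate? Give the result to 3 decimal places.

z(hit rate) = z(0.698) = 0.5187
z(FA) = z(H) − d' = 0.5187 − 0.97 = -0.4513
false-alarm rate = Φ(-0.4513) = 0.3259

false-alarm rate = 0.326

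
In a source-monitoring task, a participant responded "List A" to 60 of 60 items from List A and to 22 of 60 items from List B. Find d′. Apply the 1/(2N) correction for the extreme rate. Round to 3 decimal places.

d′ = 2.735

The hit rate is 60/60 = 1, so apply the 1/(2N) correction: H → 1 − 1/(2·60) = 0.99167.
z(H) = z(0.99167) = 2.3941
z(FA) = z(0.36667) = -0.3407
d' = 2.3941 − (-0.3407) = 2.7348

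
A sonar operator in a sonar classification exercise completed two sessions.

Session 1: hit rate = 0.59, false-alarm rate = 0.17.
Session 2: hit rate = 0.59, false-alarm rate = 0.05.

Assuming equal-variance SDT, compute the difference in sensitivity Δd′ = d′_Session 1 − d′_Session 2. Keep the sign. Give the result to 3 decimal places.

Session 1: z(0.59) = 0.2275, z(0.17) = -0.9542, d' = 1.1817
Session 2: z(0.59) = 0.2275, z(0.05) = -1.6449, d' = 1.8724
Δd' = d'_Session 1 − d'_Session 2 = 1.1817 − 1.8724 = -0.6907
Session 2 has the higher sensitivity.

Δd′ = -0.691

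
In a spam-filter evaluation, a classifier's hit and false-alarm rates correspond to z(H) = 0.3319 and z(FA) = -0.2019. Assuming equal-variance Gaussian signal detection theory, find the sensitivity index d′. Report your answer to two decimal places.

d′ = 0.53

d' = z(H) − z(FA) = 0.3319 − (-0.2019) = 0.5338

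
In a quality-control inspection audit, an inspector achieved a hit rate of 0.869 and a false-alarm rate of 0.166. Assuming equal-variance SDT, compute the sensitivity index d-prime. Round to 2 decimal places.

d-prime = 2.09

z(H) = 1.122
z(FA) = -0.970
d' = z(H) − z(FA) = 1.122 − (-0.970) = 2.092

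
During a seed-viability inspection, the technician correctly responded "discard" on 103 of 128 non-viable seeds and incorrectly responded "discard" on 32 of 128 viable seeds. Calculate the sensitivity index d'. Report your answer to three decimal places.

H = 103/128 = 0.8047
FA = 32/128 = 0.2500
z(H) = z(0.8047) = 0.8585
z(FA) = z(0.2500) = -0.6745
d' = z(H) − z(FA) = 0.8585 − (-0.6745) = 1.5330

d' = 1.533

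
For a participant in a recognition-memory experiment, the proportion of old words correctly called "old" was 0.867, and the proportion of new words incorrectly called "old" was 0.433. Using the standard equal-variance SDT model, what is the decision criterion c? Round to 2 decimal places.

c = -0.47

z(0.867) = 1.1123, z(0.433) = -0.1687
c = −½·[z(H) + z(FA)] = −0.5 × (1.1123 + (-0.1687)) = -0.4718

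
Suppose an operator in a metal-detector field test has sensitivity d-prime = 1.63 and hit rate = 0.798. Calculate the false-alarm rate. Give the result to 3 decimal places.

false-alarm rate = 0.213

z(hit rate) = z(0.798) = 0.8345
z(FA) = z(H) − d' = 0.8345 − 1.63 = -0.7955
false-alarm rate = Φ(-0.7955) = 0.2132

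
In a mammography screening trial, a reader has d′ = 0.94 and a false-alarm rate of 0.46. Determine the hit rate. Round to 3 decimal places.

hit rate = 0.799

z(false-alarm rate) = z(0.46) = -0.1004
z(H) = z(FA) + d' = -0.1004 + 0.94 = 0.8396
hit rate = Φ(0.8396) = 0.7994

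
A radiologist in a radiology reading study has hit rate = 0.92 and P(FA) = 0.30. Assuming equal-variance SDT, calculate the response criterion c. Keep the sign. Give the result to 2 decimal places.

c = -0.44

Φ⁻¹(H) = Φ⁻¹(0.92) = 1.405
Φ⁻¹(FA) = Φ⁻¹(0.30) = -0.524
c = −½·[z(H) + z(FA)] = −0.5 × (1.405 + (-0.524)) = -0.4405
c < 0: the radiologist has a liberal response bias.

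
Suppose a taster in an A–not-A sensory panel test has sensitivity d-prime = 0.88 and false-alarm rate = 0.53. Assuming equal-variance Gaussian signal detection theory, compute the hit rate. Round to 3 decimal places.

hit rate = 0.830

z(false-alarm rate) = z(0.53) = 0.0753
z(H) = z(FA) + d' = 0.0753 + 0.88 = 0.9553
hit rate = Φ(0.9553) = 0.8303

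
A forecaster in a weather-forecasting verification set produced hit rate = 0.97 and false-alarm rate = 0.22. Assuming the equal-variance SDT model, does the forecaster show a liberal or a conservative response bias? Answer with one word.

z(H) = 1.881, z(FA) = -0.772
c = −½·(z(H) + z(FA)) = -0.5545
c < 0 → liberal criterion (biased toward responding “yes”).

liberal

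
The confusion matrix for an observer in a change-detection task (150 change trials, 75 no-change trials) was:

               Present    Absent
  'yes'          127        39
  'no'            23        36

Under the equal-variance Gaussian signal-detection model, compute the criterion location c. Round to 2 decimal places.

H = 127/150 = 0.8467
FA = 39/75 = 0.5200
Φ⁻¹(0.8467) = 1.022, Φ⁻¹(0.5200) = 0.050
c = −½·[z(H) + z(FA)] = −0.5 × (1.022 + 0.050) = -0.536

c = -0.54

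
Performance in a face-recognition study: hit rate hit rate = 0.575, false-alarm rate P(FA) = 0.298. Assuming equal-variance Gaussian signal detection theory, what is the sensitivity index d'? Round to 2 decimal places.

z(0.575) = 0.189, z(0.298) = -0.530
d' = z(H) − z(FA) = 0.189 − (-0.530) = 0.719

d' = 0.72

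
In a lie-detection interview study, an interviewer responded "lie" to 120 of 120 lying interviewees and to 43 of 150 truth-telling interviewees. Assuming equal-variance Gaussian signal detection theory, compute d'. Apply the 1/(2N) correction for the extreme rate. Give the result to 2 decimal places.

d' = 3.20

The hit rate is 120/120 = 1, so apply the 1/(2N) correction: H → 1 − 1/(2·120) = 0.99583.
z(H) = z(0.99583) = 2.638
z(FA) = z(0.28667) = -0.563
d' = 2.638 − (-0.563) = 3.201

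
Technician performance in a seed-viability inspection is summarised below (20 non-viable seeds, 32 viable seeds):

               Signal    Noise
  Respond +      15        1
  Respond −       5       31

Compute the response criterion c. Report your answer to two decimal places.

H = 15/20 = 0.7500
FA = 1/32 = 0.0312
z(H) = 0.6745
z(FA) = -1.8634
c = −½·[z(H) + z(FA)] = −0.5 × (0.6745 + (-1.8634)) = 0.59445

c = 0.59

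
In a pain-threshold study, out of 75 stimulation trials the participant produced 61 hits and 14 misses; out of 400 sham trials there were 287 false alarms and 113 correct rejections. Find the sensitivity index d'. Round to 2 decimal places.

H = 61/75 = 0.8133
FA = 287/400 = 0.7175
Φ⁻¹(H) = Φ⁻¹(0.8133) = 0.8901
Φ⁻¹(FA) = Φ⁻¹(0.7175) = 0.5754
d' = z(H) − z(FA) = 0.8901 − 0.5754 = 0.3147

d' = 0.31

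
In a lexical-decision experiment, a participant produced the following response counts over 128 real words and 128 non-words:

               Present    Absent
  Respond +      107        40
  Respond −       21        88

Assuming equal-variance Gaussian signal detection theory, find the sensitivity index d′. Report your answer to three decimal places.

H = 107/128 = 0.8359
FA = 40/128 = 0.3125
Φ⁻¹(H) = 0.9777
Φ⁻¹(FA) = -0.4888
d' = z(H) − z(FA) = 0.9777 − (-0.4888) = 1.4665

d′ = 1.467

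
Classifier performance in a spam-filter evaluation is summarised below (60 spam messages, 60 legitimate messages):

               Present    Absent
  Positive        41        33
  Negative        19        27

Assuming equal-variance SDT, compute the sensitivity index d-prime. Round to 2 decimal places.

d-prime = 0.35

H = 41/60 = 0.6833
FA = 33/60 = 0.5500
Φ⁻¹(H) = 0.4769
Φ⁻¹(FA) = 0.1257
d' = z(H) − z(FA) = 0.4769 − 0.1257 = 0.3512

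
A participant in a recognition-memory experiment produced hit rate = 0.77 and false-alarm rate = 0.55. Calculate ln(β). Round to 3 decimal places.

z(H) = z(0.77) = 0.7388
z(FA) = z(0.55) = 0.1257
ln β = −½·[z(H)² − z(FA)²] = −0.5 × (0.5458 − 0.0158) = -0.2650

ln β = -0.265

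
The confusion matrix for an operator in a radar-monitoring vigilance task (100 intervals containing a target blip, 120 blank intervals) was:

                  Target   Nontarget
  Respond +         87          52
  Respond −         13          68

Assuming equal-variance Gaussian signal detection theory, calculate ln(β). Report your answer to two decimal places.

ln β = -0.62

H = 87/100 = 0.8700
FA = 52/120 = 0.4333
z(H) = z(0.8700) = 1.126
z(FA) = z(0.4333) = -0.168
ln β = −½·[z(H)² − z(FA)²] = −0.5 × (1.268 − 0.028) = -0.620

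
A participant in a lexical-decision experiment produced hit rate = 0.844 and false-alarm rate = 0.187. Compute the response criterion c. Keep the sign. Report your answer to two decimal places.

z(H) = z(0.844) = 1.011
z(FA) = z(0.187) = -0.889
c = −½·[z(H) + z(FA)] = −0.5 × (1.011 + (-0.889)) = -0.061

c = -0.06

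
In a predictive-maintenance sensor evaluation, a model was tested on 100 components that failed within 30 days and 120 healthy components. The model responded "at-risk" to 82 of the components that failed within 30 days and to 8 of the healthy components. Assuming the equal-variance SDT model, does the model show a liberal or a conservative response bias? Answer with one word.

z(H) = 0.915, z(FA) = -1.501
c = −½·(z(H) + z(FA)) = 0.293
c > 0 → conservative criterion (biased toward responding “no”).

conservative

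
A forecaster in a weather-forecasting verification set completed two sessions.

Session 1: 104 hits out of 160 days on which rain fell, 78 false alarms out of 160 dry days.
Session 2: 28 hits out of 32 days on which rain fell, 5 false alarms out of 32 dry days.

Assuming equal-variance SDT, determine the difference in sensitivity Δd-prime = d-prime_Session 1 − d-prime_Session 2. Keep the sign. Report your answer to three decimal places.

Δd-prime = -1.744

Session 1: z(0.6500) = 0.3853, z(0.4875) = -0.0313, d' = 0.4166
Session 2: z(0.8750) = 1.1503, z(0.1562) = -1.0102, d' = 2.1605
Δd' = d'_Session 1 − d'_Session 2 = 0.4166 − 2.1605 = -1.7439
Session 2 has the higher sensitivity.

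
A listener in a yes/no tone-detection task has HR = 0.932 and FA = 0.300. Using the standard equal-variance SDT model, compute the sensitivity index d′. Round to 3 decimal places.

d′ = 2.015

Φ⁻¹(H) = Φ⁻¹(0.932) = 1.4909
Φ⁻¹(FA) = Φ⁻¹(0.300) = -0.5244
d' = z(H) − z(FA) = 1.4909 − (-0.5244) = 2.0153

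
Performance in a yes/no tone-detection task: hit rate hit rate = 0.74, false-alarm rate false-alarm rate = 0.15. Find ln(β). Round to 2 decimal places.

ln β = 0.33

Φ⁻¹(H) = 0.643
Φ⁻¹(FA) = -1.036
ln β = −½·[z(H)² − z(FA)²] = −0.5 × (0.413 − 1.073) = 0.330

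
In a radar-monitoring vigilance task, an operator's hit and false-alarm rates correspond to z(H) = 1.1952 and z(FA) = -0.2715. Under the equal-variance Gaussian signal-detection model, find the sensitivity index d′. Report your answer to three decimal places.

d' = z(H) − z(FA) = 1.1952 − (-0.2715) = 1.4667

d′ = 1.467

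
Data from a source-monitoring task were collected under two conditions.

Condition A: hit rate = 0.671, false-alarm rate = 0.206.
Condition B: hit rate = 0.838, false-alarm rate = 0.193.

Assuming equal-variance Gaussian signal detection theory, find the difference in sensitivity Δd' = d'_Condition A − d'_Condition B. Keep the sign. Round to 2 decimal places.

Δd' = -0.59

Condition A: z(0.671) = 0.443, z(0.206) = -0.820, d' = 1.263
Condition B: z(0.838) = 0.986, z(0.193) = -0.867, d' = 1.853
Δd' = d'_Condition A − d'_Condition B = 1.263 − 1.853 = -0.590
Condition B has the higher sensitivity.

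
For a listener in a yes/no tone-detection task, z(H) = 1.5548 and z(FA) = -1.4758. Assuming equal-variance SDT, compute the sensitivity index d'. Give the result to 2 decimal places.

d' = 3.03

d' = z(H) − z(FA) = 1.5548 − (-1.4758) = 3.0306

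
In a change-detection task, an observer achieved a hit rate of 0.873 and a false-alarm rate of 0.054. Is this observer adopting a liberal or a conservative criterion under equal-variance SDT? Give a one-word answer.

z(H) = 1.141, z(FA) = -1.607
c = −½·(z(H) + z(FA)) = 0.233
c > 0 → conservative criterion (biased toward responding “no”).

conservative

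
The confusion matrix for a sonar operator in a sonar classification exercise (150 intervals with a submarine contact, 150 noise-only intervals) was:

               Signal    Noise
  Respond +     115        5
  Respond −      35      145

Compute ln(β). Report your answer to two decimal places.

ln β = 1.42

H = 115/150 = 0.7667
FA = 5/150 = 0.0333
z(H) = z(0.7667) = 0.728
z(FA) = z(0.0333) = -1.834
ln β = −½·[z(H)² − z(FA)²] = −0.5 × (0.530 − 3.364) = 1.417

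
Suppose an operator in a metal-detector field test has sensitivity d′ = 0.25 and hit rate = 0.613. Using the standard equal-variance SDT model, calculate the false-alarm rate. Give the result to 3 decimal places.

false-alarm rate = 0.515

z(hit rate) = z(0.613) = 0.2871
z(FA) = z(H) − d' = 0.2871 − 0.25 = 0.0371
false-alarm rate = Φ(0.0371) = 0.5148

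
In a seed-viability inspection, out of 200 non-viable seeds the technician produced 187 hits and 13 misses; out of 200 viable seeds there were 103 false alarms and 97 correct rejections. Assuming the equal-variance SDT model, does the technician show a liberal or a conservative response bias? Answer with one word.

liberal

z(H) = 1.514, z(FA) = 0.038
c = −½·(z(H) + z(FA)) = -0.776
c < 0 → liberal criterion (biased toward responding “yes”).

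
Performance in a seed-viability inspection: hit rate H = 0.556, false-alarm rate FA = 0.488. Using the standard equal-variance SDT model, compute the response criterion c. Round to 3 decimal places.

c = -0.055

z(H) = 0.1408
z(FA) = -0.0301
c = −½·[z(H) + z(FA)] = −0.5 × (0.1408 + (-0.0301)) = -0.05535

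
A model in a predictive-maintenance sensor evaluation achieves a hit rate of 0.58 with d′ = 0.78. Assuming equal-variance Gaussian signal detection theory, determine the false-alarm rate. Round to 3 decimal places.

false-alarm rate = 0.282

z(hit rate) = z(0.58) = 0.2019
z(FA) = z(H) − d' = 0.2019 − 0.78 = -0.5781
false-alarm rate = Φ(-0.5781) = 0.2816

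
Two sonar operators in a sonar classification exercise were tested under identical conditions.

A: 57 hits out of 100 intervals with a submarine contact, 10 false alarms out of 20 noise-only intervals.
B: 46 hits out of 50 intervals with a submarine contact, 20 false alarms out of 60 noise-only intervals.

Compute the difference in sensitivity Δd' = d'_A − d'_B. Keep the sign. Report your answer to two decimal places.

A: z(0.5700) = 0.176, z(0.5000) = 0.000, d' = 0.176
B: z(0.9200) = 1.405, z(0.3333) = -0.431, d' = 1.836
Δd' = d'_A − d'_B = 0.176 − 1.836 = -1.660
B has the higher sensitivity.

Δd' = -1.66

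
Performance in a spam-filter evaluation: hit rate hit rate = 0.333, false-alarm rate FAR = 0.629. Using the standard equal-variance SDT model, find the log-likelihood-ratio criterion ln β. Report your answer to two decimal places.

z(0.333) = -0.432, z(0.629) = 0.329
ln β = −½·[z(H)² − z(FA)²] = −0.5 × (0.187 − 0.108) = -0.0395

ln β = -0.04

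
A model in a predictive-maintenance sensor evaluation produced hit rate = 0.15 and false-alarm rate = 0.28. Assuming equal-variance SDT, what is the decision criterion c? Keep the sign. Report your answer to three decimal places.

c = 0.810

z(H) = z(0.15) = -1.0364
z(FA) = z(0.28) = -0.5828
c = −½·[z(H) + z(FA)] = −0.5 × (-1.0364 + (-0.5828)) = 0.8096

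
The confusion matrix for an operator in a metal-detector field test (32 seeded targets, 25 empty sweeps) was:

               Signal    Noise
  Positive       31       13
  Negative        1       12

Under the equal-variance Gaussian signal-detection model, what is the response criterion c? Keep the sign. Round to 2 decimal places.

c = -0.96

H = 31/32 = 0.9688
FA = 13/25 = 0.5200
z(0.9688) = 1.863, z(0.5200) = 0.050
c = −½·[z(H) + z(FA)] = −0.5 × (1.863 + 0.050) = -0.9565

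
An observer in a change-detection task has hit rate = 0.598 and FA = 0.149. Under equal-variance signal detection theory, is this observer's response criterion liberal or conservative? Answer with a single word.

z(H) = 0.248, z(FA) = -1.041
c = −½·(z(H) + z(FA)) = 0.3965
c > 0 → conservative criterion (biased toward responding “no”).

conservative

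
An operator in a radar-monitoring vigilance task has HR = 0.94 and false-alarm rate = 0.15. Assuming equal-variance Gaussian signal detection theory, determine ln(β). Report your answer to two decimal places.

ln β = -0.67

Φ⁻¹(H) = Φ⁻¹(0.94) = 1.555
Φ⁻¹(FA) = Φ⁻¹(0.15) = -1.036
ln β = −½·[z(H)² − z(FA)²] = −0.5 × (2.418 − 1.073) = -0.6725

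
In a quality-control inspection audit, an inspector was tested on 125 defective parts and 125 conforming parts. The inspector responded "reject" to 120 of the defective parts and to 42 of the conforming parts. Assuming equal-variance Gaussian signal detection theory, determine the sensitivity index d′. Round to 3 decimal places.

d′ = 2.174

H = 120/125 = 0.9600
FA = 42/125 = 0.3360
z(H) = z(0.9600) = 1.7507
z(FA) = z(0.3360) = -0.4234
d' = z(H) − z(FA) = 1.7507 − (-0.4234) = 2.1741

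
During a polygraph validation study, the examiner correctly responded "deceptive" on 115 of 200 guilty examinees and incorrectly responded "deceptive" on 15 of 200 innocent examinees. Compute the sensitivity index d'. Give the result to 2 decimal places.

d' = 1.63

H = 115/200 = 0.5750
FA = 15/200 = 0.0750
z(H) = 0.189
z(FA) = -1.440
d' = z(H) − z(FA) = 0.189 − (-1.440) = 1.629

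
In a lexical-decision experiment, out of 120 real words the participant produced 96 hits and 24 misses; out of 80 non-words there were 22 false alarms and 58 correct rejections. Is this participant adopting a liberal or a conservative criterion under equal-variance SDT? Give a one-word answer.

liberal

z(H) = 0.842, z(FA) = -0.598
c = −½·(z(H) + z(FA)) = -0.122
c < 0 → liberal criterion (biased toward responding “yes”).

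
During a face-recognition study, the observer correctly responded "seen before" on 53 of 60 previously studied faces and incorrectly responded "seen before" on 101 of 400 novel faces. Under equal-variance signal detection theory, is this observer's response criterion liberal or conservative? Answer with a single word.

liberal

z(H) = 1.192, z(FA) = -0.667
c = −½·(z(H) + z(FA)) = -0.2625
c < 0 → liberal criterion (biased toward responding “yes”).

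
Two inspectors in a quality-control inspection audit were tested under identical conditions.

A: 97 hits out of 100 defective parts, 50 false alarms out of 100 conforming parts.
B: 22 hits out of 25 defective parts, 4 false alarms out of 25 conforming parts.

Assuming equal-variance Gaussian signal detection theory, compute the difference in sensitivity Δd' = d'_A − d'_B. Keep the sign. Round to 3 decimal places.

Δd' = -0.289

A: z(0.9700) = 1.8808, z(0.5000) = 0.0000, d' = 1.8808
B: z(0.8800) = 1.1750, z(0.1600) = -0.9945, d' = 2.1695
Δd' = d'_A − d'_B = 1.8808 − 2.1695 = -0.2887
B has the higher sensitivity.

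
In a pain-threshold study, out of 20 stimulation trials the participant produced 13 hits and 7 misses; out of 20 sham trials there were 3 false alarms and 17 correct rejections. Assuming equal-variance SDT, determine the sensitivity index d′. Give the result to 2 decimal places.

d′ = 1.42

H = 13/20 = 0.6500
FA = 3/20 = 0.1500
Φ⁻¹(H) = 0.3853
Φ⁻¹(FA) = -1.0364
d' = z(H) − z(FA) = 0.3853 − (-1.0364) = 1.4217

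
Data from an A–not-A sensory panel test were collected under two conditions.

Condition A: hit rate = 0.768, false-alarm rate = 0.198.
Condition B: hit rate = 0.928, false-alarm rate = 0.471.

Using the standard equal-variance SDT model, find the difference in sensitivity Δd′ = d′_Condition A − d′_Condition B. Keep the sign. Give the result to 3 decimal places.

Δd′ = 0.047

Condition A: z(0.768) = 0.7323, z(0.198) = -0.8488, d' = 1.5811
Condition B: z(0.928) = 1.4611, z(0.471) = -0.0728, d' = 1.5339
Δd' = d'_Condition A − d'_Condition B = 1.5811 − 1.5339 = 0.0472
Condition A has the higher sensitivity.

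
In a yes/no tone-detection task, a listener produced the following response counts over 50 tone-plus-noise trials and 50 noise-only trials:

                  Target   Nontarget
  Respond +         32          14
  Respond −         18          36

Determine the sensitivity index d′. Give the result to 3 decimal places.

H = 32/50 = 0.6400
FA = 14/50 = 0.2800
Φ⁻¹(H) = 0.3585
Φ⁻¹(FA) = -0.5828
d' = z(H) − z(FA) = 0.3585 − (-0.5828) = 0.9413

d′ = 0.941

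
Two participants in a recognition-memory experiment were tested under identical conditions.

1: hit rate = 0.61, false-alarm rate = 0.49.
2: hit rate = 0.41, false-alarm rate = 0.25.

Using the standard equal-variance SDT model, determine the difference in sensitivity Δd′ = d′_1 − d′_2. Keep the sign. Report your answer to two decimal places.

1: z(0.61) = 0.279, z(0.49) = -0.025, d' = 0.304
2: z(0.41) = -0.228, z(0.25) = -0.674, d' = 0.446
Δd' = d'_1 − d'_2 = 0.304 − 0.446 = -0.142
2 has the higher sensitivity.

Δd′ = -0.14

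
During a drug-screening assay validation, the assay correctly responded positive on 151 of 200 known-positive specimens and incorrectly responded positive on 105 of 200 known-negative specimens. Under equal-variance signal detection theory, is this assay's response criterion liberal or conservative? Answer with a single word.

liberal

z(H) = 0.690, z(FA) = 0.063
c = −½·(z(H) + z(FA)) = -0.3765
c < 0 → liberal criterion (biased toward responding “yes”).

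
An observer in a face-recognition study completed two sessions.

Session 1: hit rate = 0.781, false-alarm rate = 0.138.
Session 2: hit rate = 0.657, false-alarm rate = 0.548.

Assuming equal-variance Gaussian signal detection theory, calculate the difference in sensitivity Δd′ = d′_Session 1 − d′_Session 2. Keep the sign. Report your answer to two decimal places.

Δd′ = 1.58

Session 1: z(0.781) = 0.776, z(0.138) = -1.089, d' = 1.865
Session 2: z(0.657) = 0.404, z(0.548) = 0.121, d' = 0.283
Δd' = d'_Session 1 − d'_Session 2 = 1.865 − 0.283 = 1.582
Session 1 has the higher sensitivity.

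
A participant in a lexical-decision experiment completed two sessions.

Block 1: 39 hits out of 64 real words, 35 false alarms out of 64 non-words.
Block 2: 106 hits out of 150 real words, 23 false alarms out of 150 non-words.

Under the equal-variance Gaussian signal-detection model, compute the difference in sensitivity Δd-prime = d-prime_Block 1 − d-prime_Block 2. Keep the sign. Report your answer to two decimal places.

Δd-prime = -1.41

Block 1: z(0.6094) = 0.278, z(0.5469) = 0.118, d' = 0.160
Block 2: z(0.7067) = 0.544, z(0.1533) = -1.022, d' = 1.566
Δd' = d'_Block 1 − d'_Block 2 = 0.160 − 1.566 = -1.406
Block 2 has the higher sensitivity.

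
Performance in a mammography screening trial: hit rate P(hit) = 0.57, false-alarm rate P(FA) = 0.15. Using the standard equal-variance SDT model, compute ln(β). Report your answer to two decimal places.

ln β = 0.52

z(H) = z(0.57) = 0.176
z(FA) = z(0.15) = -1.036
ln β = −½·[z(H)² − z(FA)²] = −0.5 × (0.031 − 1.073) = 0.521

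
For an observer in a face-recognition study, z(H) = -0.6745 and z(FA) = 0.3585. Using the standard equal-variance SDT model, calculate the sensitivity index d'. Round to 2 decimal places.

d' = z(H) − z(FA) = -0.6745 − 0.3585 = -1.0330

d' = -1.03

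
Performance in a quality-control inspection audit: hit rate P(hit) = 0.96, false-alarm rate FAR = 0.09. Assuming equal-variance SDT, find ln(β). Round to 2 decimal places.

ln β = -0.63

z(H) = z(0.96) = 1.751
z(FA) = z(0.09) = -1.341
ln β = −½·[z(H)² − z(FA)²] = −0.5 × (3.066 − 1.798) = -0.634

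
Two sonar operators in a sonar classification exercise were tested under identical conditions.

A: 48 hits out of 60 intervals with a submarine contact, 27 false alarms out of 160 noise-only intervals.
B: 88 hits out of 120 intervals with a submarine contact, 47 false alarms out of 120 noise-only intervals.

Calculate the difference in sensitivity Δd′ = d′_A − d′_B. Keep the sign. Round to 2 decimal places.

Δd′ = 0.90

A: z(0.8000) = 0.842, z(0.1688) = -0.959, d' = 1.801
B: z(0.7333) = 0.623, z(0.3917) = -0.275, d' = 0.898
Δd' = d'_A − d'_B = 1.801 − 0.898 = 0.903
A has the higher sensitivity.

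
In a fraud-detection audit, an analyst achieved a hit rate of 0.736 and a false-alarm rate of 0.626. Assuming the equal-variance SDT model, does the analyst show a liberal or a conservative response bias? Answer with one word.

z(H) = 0.631, z(FA) = 0.321
c = −½·(z(H) + z(FA)) = -0.476
c < 0 → liberal criterion (biased toward responding “yes”).

liberal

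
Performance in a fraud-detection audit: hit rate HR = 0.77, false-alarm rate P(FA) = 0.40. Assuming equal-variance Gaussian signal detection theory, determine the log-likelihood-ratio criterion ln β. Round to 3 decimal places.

ln β = -0.241

z(H) = 0.7388
z(FA) = -0.2533
ln β = −½·[z(H)² − z(FA)²] = −0.5 × (0.5458 − 0.0642) = -0.2408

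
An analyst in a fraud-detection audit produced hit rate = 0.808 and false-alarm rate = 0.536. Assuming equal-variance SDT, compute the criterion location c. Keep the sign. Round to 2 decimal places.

z(H) = 0.8705
z(FA) = 0.0904
c = −½·[z(H) + z(FA)] = −0.5 × (0.8705 + 0.0904) = -0.48045

c = -0.48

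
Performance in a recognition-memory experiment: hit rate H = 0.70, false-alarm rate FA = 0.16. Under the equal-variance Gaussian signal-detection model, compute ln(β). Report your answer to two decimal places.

ln β = 0.36

z(0.70) = 0.524, z(0.16) = -0.994
ln β = −½·[z(H)² − z(FA)²] = −0.5 × (0.275 − 0.988) = 0.3565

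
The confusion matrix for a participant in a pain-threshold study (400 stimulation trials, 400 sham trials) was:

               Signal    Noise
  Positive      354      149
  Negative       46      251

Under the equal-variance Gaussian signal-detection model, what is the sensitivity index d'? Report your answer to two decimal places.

H = 354/400 = 0.8850
FA = 149/400 = 0.3725
z(H) = 1.2004
z(FA) = -0.3252
d' = z(H) − z(FA) = 1.2004 − (-0.3252) = 1.5256

d' = 1.53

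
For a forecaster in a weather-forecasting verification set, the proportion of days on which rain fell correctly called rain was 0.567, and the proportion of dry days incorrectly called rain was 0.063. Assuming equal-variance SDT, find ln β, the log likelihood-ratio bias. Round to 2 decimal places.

ln β = 1.16

z(0.567) = 0.169, z(0.063) = -1.530
ln β = −½·[z(H)² − z(FA)²] = −0.5 × (0.029 − 2.341) = 1.156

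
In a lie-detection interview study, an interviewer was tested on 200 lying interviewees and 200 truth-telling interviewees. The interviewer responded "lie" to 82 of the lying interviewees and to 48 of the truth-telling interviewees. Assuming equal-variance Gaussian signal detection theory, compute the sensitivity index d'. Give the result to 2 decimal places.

H = 82/200 = 0.4100
FA = 48/200 = 0.2400
z(H) = z(0.4100) = -0.228
z(FA) = z(0.2400) = -0.706
d' = z(H) − z(FA) = -0.228 − (-0.706) = 0.478

d' = 0.48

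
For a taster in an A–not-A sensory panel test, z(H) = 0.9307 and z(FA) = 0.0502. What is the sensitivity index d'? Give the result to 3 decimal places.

d' = 0.881

d' = z(H) − z(FA) = 0.9307 − 0.0502 = 0.8805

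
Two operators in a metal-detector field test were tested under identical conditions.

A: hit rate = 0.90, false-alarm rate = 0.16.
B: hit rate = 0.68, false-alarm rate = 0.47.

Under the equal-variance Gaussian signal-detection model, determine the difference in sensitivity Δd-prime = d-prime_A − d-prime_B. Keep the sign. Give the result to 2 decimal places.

Δd-prime = 1.73

A: z(0.90) = 1.282, z(0.16) = -0.994, d' = 2.276
B: z(0.68) = 0.468, z(0.47) = -0.075, d' = 0.543
Δd' = d'_A − d'_B = 2.276 − 0.543 = 1.733
A has the higher sensitivity.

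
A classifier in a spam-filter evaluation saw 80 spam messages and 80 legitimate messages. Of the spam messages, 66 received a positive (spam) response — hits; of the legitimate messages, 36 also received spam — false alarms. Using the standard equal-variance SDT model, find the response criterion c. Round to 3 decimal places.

H = 66/80 = 0.8250
FA = 36/80 = 0.4500
z(H) = 0.9346
z(FA) = -0.1257
c = −½·[z(H) + z(FA)] = −0.5 × (0.9346 + (-0.1257)) = -0.40445
c < 0: the classifier has a liberal response bias.

c = -0.404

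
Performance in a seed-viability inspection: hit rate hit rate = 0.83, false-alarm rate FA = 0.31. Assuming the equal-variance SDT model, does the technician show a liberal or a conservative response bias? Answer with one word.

liberal

z(H) = 0.954, z(FA) = -0.496
c = −½·(z(H) + z(FA)) = -0.229
c < 0 → liberal criterion (biased toward responding “yes”).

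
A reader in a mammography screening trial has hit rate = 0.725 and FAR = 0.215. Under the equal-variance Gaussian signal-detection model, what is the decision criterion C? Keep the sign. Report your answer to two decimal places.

C = 0.10

Φ⁻¹(0.725) = 0.598, Φ⁻¹(0.215) = -0.789
c = −½·[z(H) + z(FA)] = −0.5 × (0.598 + (-0.789)) = 0.0955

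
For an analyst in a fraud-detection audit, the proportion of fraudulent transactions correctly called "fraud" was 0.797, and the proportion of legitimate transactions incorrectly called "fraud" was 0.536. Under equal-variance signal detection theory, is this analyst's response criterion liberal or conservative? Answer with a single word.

z(H) = 0.831, z(FA) = 0.090
c = −½·(z(H) + z(FA)) = -0.4605
c < 0 → liberal criterion (biased toward responding “yes”).

liberal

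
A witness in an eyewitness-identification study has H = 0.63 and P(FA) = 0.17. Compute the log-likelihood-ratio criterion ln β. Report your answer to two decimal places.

ln β = 0.40

z(H) = z(0.63) = 0.332
z(FA) = z(0.17) = -0.954
ln β = −½·[z(H)² − z(FA)²] = −0.5 × (0.110 − 0.910) = 0.400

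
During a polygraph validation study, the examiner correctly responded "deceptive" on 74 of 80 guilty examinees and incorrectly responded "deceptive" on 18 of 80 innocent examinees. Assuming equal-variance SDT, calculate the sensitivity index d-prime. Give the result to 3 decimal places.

H = 74/80 = 0.9250
FA = 18/80 = 0.2250
Φ⁻¹(H) = 1.4395
Φ⁻¹(FA) = -0.7554
d' = z(H) − z(FA) = 1.4395 − (-0.7554) = 2.1949

d-prime = 2.195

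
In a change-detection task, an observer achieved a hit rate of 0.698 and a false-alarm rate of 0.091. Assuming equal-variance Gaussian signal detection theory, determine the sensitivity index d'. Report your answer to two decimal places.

d' = 1.85

z(H) = z(0.698) = 0.5187
z(FA) = z(0.091) = -1.3346
d' = z(H) − z(FA) = 0.5187 − (-1.3346) = 1.8533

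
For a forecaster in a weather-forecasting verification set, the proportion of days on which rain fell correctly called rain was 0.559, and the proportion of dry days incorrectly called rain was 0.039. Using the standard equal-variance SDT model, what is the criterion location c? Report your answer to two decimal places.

c = 0.81

z(H) = z(0.559) = 0.1484
z(FA) = z(0.039) = -1.7624
c = −½·[z(H) + z(FA)] = −0.5 × (0.1484 + (-1.7624)) = 0.8070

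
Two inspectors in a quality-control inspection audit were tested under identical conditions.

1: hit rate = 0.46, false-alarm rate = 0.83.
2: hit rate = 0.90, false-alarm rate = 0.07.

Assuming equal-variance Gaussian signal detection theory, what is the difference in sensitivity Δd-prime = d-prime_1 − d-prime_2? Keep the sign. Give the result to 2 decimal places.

1: z(0.46) = -0.100, z(0.83) = 0.954, d' = -1.054
2: z(0.90) = 1.282, z(0.07) = -1.476, d' = 2.758
Δd' = d'_1 − d'_2 = -1.054 − 2.758 = -3.812
2 has the higher sensitivity.

Δd-prime = -3.81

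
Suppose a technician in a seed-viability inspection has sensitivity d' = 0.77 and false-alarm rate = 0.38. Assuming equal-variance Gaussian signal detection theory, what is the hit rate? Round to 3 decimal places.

z(false-alarm rate) = z(0.38) = -0.3055
z(H) = z(FA) + d' = -0.3055 + 0.77 = 0.4645
hit rate = Φ(0.4645) = 0.6789

hit rate = 0.679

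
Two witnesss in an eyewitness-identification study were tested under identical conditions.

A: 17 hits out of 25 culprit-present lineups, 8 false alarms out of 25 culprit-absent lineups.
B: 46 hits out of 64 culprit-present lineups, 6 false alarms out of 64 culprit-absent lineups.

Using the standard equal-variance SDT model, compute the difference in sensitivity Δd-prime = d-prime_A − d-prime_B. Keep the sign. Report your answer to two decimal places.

A: z(0.6800) = 0.468, z(0.3200) = -0.468, d' = 0.936
B: z(0.7188) = 0.579, z(0.0938) = -1.318, d' = 1.897
Δd' = d'_A − d'_B = 0.936 − 1.897 = -0.961
B has the higher sensitivity.

Δd-prime = -0.96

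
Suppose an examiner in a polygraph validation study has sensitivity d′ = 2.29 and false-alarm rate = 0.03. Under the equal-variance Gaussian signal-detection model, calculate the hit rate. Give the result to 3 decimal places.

z(false-alarm rate) = z(0.03) = -1.8808
z(H) = z(FA) + d' = -1.8808 + 2.29 = 0.4092
hit rate = Φ(0.4092) = 0.6588

hit rate = 0.659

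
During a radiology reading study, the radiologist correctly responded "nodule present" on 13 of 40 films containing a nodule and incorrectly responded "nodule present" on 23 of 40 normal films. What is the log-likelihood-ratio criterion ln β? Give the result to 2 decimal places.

ln β = -0.09

H = 13/40 = 0.3250
FA = 23/40 = 0.5750
Φ⁻¹(0.3250) = -0.454, Φ⁻¹(0.5750) = 0.189
ln β = −½·[z(H)² − z(FA)²] = −0.5 × (0.206 − 0.036) = -0.085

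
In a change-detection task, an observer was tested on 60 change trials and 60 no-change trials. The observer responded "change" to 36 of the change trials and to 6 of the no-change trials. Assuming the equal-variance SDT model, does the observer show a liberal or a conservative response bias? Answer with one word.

z(H) = 0.253, z(FA) = -1.282
c = −½·(z(H) + z(FA)) = 0.5145
c > 0 → conservative criterion (biased toward responding “no”).

conservative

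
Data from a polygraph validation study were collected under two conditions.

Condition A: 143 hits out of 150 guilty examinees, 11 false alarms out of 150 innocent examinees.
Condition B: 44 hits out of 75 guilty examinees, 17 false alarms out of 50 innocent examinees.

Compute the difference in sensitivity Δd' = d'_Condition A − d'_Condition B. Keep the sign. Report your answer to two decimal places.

Δd' = 2.50

Condition A: z(0.9533) = 1.678, z(0.0733) = -1.452, d' = 3.130
Condition B: z(0.5867) = 0.219, z(0.3400) = -0.412, d' = 0.631
Δd' = d'_Condition A − d'_Condition B = 3.130 − 0.631 = 2.499
Condition A has the higher sensitivity.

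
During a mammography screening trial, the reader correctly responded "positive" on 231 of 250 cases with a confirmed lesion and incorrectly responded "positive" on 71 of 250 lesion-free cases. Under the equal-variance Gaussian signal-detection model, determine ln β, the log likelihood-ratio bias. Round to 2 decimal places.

H = 231/250 = 0.9240
FA = 71/250 = 0.2840
z(H) = 1.433
z(FA) = -0.571
ln β = −½·[z(H)² − z(FA)²] = −0.5 × (2.053 − 0.326) = -0.8635

ln β = -0.86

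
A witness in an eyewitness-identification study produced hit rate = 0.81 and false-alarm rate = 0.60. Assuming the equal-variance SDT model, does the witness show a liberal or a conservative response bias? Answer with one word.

z(H) = 0.878, z(FA) = 0.253
c = −½·(z(H) + z(FA)) = -0.5655
c < 0 → liberal criterion (biased toward responding “yes”).

liberal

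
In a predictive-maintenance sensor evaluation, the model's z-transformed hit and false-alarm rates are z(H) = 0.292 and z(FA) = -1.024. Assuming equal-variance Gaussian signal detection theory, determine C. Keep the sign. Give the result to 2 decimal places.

c = −½·[z(H) + z(FA)] = −½·(0.292 + (-1.024)) = 0.366

C = 0.37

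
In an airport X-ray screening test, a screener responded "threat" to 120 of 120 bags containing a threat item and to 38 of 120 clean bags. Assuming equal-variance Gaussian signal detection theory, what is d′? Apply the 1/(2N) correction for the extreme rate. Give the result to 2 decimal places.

The hit rate is 120/120 = 1, so apply the 1/(2N) correction: H → 1 − 1/(2·120) = 0.99583.
z(H) = z(0.99583) = 2.638
z(FA) = z(0.31667) = -0.477
d' = 2.638 − (-0.477) = 3.115

d′ = 3.12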